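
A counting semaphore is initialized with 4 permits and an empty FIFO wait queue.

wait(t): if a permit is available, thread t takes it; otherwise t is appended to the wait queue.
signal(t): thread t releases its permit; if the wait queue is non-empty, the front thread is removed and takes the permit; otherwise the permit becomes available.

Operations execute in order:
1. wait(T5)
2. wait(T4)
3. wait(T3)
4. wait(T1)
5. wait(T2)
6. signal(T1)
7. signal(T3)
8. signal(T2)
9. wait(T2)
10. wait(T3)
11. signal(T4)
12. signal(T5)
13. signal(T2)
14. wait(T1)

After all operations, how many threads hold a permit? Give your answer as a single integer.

Answer: 2

Derivation:
Step 1: wait(T5) -> count=3 queue=[] holders={T5}
Step 2: wait(T4) -> count=2 queue=[] holders={T4,T5}
Step 3: wait(T3) -> count=1 queue=[] holders={T3,T4,T5}
Step 4: wait(T1) -> count=0 queue=[] holders={T1,T3,T4,T5}
Step 5: wait(T2) -> count=0 queue=[T2] holders={T1,T3,T4,T5}
Step 6: signal(T1) -> count=0 queue=[] holders={T2,T3,T4,T5}
Step 7: signal(T3) -> count=1 queue=[] holders={T2,T4,T5}
Step 8: signal(T2) -> count=2 queue=[] holders={T4,T5}
Step 9: wait(T2) -> count=1 queue=[] holders={T2,T4,T5}
Step 10: wait(T3) -> count=0 queue=[] holders={T2,T3,T4,T5}
Step 11: signal(T4) -> count=1 queue=[] holders={T2,T3,T5}
Step 12: signal(T5) -> count=2 queue=[] holders={T2,T3}
Step 13: signal(T2) -> count=3 queue=[] holders={T3}
Step 14: wait(T1) -> count=2 queue=[] holders={T1,T3}
Final holders: {T1,T3} -> 2 thread(s)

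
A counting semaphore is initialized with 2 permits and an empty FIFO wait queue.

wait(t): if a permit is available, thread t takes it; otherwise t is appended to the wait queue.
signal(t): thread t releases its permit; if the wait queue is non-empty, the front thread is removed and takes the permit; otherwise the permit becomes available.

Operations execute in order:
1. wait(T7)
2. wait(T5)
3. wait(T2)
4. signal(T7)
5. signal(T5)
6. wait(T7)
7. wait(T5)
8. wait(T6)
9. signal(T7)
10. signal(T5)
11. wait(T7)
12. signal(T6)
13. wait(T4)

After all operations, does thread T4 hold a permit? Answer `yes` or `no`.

Answer: no

Derivation:
Step 1: wait(T7) -> count=1 queue=[] holders={T7}
Step 2: wait(T5) -> count=0 queue=[] holders={T5,T7}
Step 3: wait(T2) -> count=0 queue=[T2] holders={T5,T7}
Step 4: signal(T7) -> count=0 queue=[] holders={T2,T5}
Step 5: signal(T5) -> count=1 queue=[] holders={T2}
Step 6: wait(T7) -> count=0 queue=[] holders={T2,T7}
Step 7: wait(T5) -> count=0 queue=[T5] holders={T2,T7}
Step 8: wait(T6) -> count=0 queue=[T5,T6] holders={T2,T7}
Step 9: signal(T7) -> count=0 queue=[T6] holders={T2,T5}
Step 10: signal(T5) -> count=0 queue=[] holders={T2,T6}
Step 11: wait(T7) -> count=0 queue=[T7] holders={T2,T6}
Step 12: signal(T6) -> count=0 queue=[] holders={T2,T7}
Step 13: wait(T4) -> count=0 queue=[T4] holders={T2,T7}
Final holders: {T2,T7} -> T4 not in holders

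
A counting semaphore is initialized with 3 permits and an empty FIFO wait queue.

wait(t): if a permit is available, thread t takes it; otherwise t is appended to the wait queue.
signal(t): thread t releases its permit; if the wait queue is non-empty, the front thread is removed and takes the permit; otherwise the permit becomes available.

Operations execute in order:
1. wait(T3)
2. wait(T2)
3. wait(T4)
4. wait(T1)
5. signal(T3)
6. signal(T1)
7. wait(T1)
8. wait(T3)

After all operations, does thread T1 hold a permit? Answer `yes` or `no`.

Answer: yes

Derivation:
Step 1: wait(T3) -> count=2 queue=[] holders={T3}
Step 2: wait(T2) -> count=1 queue=[] holders={T2,T3}
Step 3: wait(T4) -> count=0 queue=[] holders={T2,T3,T4}
Step 4: wait(T1) -> count=0 queue=[T1] holders={T2,T3,T4}
Step 5: signal(T3) -> count=0 queue=[] holders={T1,T2,T4}
Step 6: signal(T1) -> count=1 queue=[] holders={T2,T4}
Step 7: wait(T1) -> count=0 queue=[] holders={T1,T2,T4}
Step 8: wait(T3) -> count=0 queue=[T3] holders={T1,T2,T4}
Final holders: {T1,T2,T4} -> T1 in holders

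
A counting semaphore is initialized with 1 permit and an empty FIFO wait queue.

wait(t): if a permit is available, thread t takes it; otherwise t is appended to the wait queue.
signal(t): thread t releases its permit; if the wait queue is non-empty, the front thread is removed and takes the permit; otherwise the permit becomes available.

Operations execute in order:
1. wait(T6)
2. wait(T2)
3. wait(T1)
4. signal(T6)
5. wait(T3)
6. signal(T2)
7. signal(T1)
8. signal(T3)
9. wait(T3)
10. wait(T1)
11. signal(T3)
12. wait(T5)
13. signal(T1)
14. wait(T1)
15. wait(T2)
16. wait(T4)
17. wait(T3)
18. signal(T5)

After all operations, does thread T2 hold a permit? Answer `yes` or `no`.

Answer: no

Derivation:
Step 1: wait(T6) -> count=0 queue=[] holders={T6}
Step 2: wait(T2) -> count=0 queue=[T2] holders={T6}
Step 3: wait(T1) -> count=0 queue=[T2,T1] holders={T6}
Step 4: signal(T6) -> count=0 queue=[T1] holders={T2}
Step 5: wait(T3) -> count=0 queue=[T1,T3] holders={T2}
Step 6: signal(T2) -> count=0 queue=[T3] holders={T1}
Step 7: signal(T1) -> count=0 queue=[] holders={T3}
Step 8: signal(T3) -> count=1 queue=[] holders={none}
Step 9: wait(T3) -> count=0 queue=[] holders={T3}
Step 10: wait(T1) -> count=0 queue=[T1] holders={T3}
Step 11: signal(T3) -> count=0 queue=[] holders={T1}
Step 12: wait(T5) -> count=0 queue=[T5] holders={T1}
Step 13: signal(T1) -> count=0 queue=[] holders={T5}
Step 14: wait(T1) -> count=0 queue=[T1] holders={T5}
Step 15: wait(T2) -> count=0 queue=[T1,T2] holders={T5}
Step 16: wait(T4) -> count=0 queue=[T1,T2,T4] holders={T5}
Step 17: wait(T3) -> count=0 queue=[T1,T2,T4,T3] holders={T5}
Step 18: signal(T5) -> count=0 queue=[T2,T4,T3] holders={T1}
Final holders: {T1} -> T2 not in holders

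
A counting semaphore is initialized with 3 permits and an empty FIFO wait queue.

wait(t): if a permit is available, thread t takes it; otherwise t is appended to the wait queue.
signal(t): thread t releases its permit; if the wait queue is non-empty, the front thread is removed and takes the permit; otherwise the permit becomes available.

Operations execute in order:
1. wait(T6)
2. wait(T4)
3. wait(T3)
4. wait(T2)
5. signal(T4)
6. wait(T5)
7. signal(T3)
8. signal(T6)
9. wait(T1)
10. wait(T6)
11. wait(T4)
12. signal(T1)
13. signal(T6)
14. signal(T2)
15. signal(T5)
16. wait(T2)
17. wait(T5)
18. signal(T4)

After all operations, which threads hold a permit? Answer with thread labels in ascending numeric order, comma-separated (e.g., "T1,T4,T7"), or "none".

Step 1: wait(T6) -> count=2 queue=[] holders={T6}
Step 2: wait(T4) -> count=1 queue=[] holders={T4,T6}
Step 3: wait(T3) -> count=0 queue=[] holders={T3,T4,T6}
Step 4: wait(T2) -> count=0 queue=[T2] holders={T3,T4,T6}
Step 5: signal(T4) -> count=0 queue=[] holders={T2,T3,T6}
Step 6: wait(T5) -> count=0 queue=[T5] holders={T2,T3,T6}
Step 7: signal(T3) -> count=0 queue=[] holders={T2,T5,T6}
Step 8: signal(T6) -> count=1 queue=[] holders={T2,T5}
Step 9: wait(T1) -> count=0 queue=[] holders={T1,T2,T5}
Step 10: wait(T6) -> count=0 queue=[T6] holders={T1,T2,T5}
Step 11: wait(T4) -> count=0 queue=[T6,T4] holders={T1,T2,T5}
Step 12: signal(T1) -> count=0 queue=[T4] holders={T2,T5,T6}
Step 13: signal(T6) -> count=0 queue=[] holders={T2,T4,T5}
Step 14: signal(T2) -> count=1 queue=[] holders={T4,T5}
Step 15: signal(T5) -> count=2 queue=[] holders={T4}
Step 16: wait(T2) -> count=1 queue=[] holders={T2,T4}
Step 17: wait(T5) -> count=0 queue=[] holders={T2,T4,T5}
Step 18: signal(T4) -> count=1 queue=[] holders={T2,T5}
Final holders: T2,T5

Answer: T2,T5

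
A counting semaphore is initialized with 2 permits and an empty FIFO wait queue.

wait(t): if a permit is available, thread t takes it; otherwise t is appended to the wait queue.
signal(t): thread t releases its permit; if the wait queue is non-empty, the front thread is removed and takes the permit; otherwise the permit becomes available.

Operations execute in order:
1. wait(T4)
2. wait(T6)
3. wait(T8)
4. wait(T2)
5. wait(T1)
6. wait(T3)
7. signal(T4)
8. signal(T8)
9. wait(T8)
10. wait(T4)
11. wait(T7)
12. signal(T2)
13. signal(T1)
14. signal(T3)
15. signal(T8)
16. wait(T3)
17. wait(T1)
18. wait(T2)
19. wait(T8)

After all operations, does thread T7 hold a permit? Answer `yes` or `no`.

Answer: no

Derivation:
Step 1: wait(T4) -> count=1 queue=[] holders={T4}
Step 2: wait(T6) -> count=0 queue=[] holders={T4,T6}
Step 3: wait(T8) -> count=0 queue=[T8] holders={T4,T6}
Step 4: wait(T2) -> count=0 queue=[T8,T2] holders={T4,T6}
Step 5: wait(T1) -> count=0 queue=[T8,T2,T1] holders={T4,T6}
Step 6: wait(T3) -> count=0 queue=[T8,T2,T1,T3] holders={T4,T6}
Step 7: signal(T4) -> count=0 queue=[T2,T1,T3] holders={T6,T8}
Step 8: signal(T8) -> count=0 queue=[T1,T3] holders={T2,T6}
Step 9: wait(T8) -> count=0 queue=[T1,T3,T8] holders={T2,T6}
Step 10: wait(T4) -> count=0 queue=[T1,T3,T8,T4] holders={T2,T6}
Step 11: wait(T7) -> count=0 queue=[T1,T3,T8,T4,T7] holders={T2,T6}
Step 12: signal(T2) -> count=0 queue=[T3,T8,T4,T7] holders={T1,T6}
Step 13: signal(T1) -> count=0 queue=[T8,T4,T7] holders={T3,T6}
Step 14: signal(T3) -> count=0 queue=[T4,T7] holders={T6,T8}
Step 15: signal(T8) -> count=0 queue=[T7] holders={T4,T6}
Step 16: wait(T3) -> count=0 queue=[T7,T3] holders={T4,T6}
Step 17: wait(T1) -> count=0 queue=[T7,T3,T1] holders={T4,T6}
Step 18: wait(T2) -> count=0 queue=[T7,T3,T1,T2] holders={T4,T6}
Step 19: wait(T8) -> count=0 queue=[T7,T3,T1,T2,T8] holders={T4,T6}
Final holders: {T4,T6} -> T7 not in holders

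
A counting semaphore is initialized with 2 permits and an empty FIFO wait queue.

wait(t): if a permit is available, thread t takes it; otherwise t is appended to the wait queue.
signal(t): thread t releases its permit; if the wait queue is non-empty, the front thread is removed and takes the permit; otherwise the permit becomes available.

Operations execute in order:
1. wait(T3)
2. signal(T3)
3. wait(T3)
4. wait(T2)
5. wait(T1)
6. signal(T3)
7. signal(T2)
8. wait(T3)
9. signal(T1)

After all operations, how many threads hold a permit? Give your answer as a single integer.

Answer: 1

Derivation:
Step 1: wait(T3) -> count=1 queue=[] holders={T3}
Step 2: signal(T3) -> count=2 queue=[] holders={none}
Step 3: wait(T3) -> count=1 queue=[] holders={T3}
Step 4: wait(T2) -> count=0 queue=[] holders={T2,T3}
Step 5: wait(T1) -> count=0 queue=[T1] holders={T2,T3}
Step 6: signal(T3) -> count=0 queue=[] holders={T1,T2}
Step 7: signal(T2) -> count=1 queue=[] holders={T1}
Step 8: wait(T3) -> count=0 queue=[] holders={T1,T3}
Step 9: signal(T1) -> count=1 queue=[] holders={T3}
Final holders: {T3} -> 1 thread(s)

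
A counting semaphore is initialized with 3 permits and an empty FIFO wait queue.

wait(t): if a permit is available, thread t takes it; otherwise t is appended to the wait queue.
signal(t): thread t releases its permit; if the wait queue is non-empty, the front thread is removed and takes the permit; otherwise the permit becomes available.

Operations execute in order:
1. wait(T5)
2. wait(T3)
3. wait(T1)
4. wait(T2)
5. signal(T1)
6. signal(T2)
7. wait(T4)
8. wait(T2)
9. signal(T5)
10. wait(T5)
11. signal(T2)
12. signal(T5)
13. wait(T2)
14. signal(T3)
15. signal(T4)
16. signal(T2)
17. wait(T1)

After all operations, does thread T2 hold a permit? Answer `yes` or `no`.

Step 1: wait(T5) -> count=2 queue=[] holders={T5}
Step 2: wait(T3) -> count=1 queue=[] holders={T3,T5}
Step 3: wait(T1) -> count=0 queue=[] holders={T1,T3,T5}
Step 4: wait(T2) -> count=0 queue=[T2] holders={T1,T3,T5}
Step 5: signal(T1) -> count=0 queue=[] holders={T2,T3,T5}
Step 6: signal(T2) -> count=1 queue=[] holders={T3,T5}
Step 7: wait(T4) -> count=0 queue=[] holders={T3,T4,T5}
Step 8: wait(T2) -> count=0 queue=[T2] holders={T3,T4,T5}
Step 9: signal(T5) -> count=0 queue=[] holders={T2,T3,T4}
Step 10: wait(T5) -> count=0 queue=[T5] holders={T2,T3,T4}
Step 11: signal(T2) -> count=0 queue=[] holders={T3,T4,T5}
Step 12: signal(T5) -> count=1 queue=[] holders={T3,T4}
Step 13: wait(T2) -> count=0 queue=[] holders={T2,T3,T4}
Step 14: signal(T3) -> count=1 queue=[] holders={T2,T4}
Step 15: signal(T4) -> count=2 queue=[] holders={T2}
Step 16: signal(T2) -> count=3 queue=[] holders={none}
Step 17: wait(T1) -> count=2 queue=[] holders={T1}
Final holders: {T1} -> T2 not in holders

Answer: no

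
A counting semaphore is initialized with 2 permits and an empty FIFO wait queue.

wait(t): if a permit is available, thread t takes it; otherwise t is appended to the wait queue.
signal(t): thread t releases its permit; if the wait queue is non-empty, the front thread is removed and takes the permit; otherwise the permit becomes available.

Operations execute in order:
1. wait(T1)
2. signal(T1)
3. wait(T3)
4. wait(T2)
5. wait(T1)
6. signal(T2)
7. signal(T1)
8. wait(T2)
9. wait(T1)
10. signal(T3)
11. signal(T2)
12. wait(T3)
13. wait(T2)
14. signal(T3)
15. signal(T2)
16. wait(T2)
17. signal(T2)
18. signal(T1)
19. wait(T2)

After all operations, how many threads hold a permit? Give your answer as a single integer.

Answer: 1

Derivation:
Step 1: wait(T1) -> count=1 queue=[] holders={T1}
Step 2: signal(T1) -> count=2 queue=[] holders={none}
Step 3: wait(T3) -> count=1 queue=[] holders={T3}
Step 4: wait(T2) -> count=0 queue=[] holders={T2,T3}
Step 5: wait(T1) -> count=0 queue=[T1] holders={T2,T3}
Step 6: signal(T2) -> count=0 queue=[] holders={T1,T3}
Step 7: signal(T1) -> count=1 queue=[] holders={T3}
Step 8: wait(T2) -> count=0 queue=[] holders={T2,T3}
Step 9: wait(T1) -> count=0 queue=[T1] holders={T2,T3}
Step 10: signal(T3) -> count=0 queue=[] holders={T1,T2}
Step 11: signal(T2) -> count=1 queue=[] holders={T1}
Step 12: wait(T3) -> count=0 queue=[] holders={T1,T3}
Step 13: wait(T2) -> count=0 queue=[T2] holders={T1,T3}
Step 14: signal(T3) -> count=0 queue=[] holders={T1,T2}
Step 15: signal(T2) -> count=1 queue=[] holders={T1}
Step 16: wait(T2) -> count=0 queue=[] holders={T1,T2}
Step 17: signal(T2) -> count=1 queue=[] holders={T1}
Step 18: signal(T1) -> count=2 queue=[] holders={none}
Step 19: wait(T2) -> count=1 queue=[] holders={T2}
Final holders: {T2} -> 1 thread(s)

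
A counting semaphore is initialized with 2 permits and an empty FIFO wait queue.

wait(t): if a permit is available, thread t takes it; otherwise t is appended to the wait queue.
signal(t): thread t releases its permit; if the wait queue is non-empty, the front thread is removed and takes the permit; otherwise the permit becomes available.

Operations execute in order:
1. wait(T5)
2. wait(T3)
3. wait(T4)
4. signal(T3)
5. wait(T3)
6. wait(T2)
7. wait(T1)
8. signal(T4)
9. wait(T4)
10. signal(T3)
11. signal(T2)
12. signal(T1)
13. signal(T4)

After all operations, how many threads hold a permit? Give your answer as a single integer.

Step 1: wait(T5) -> count=1 queue=[] holders={T5}
Step 2: wait(T3) -> count=0 queue=[] holders={T3,T5}
Step 3: wait(T4) -> count=0 queue=[T4] holders={T3,T5}
Step 4: signal(T3) -> count=0 queue=[] holders={T4,T5}
Step 5: wait(T3) -> count=0 queue=[T3] holders={T4,T5}
Step 6: wait(T2) -> count=0 queue=[T3,T2] holders={T4,T5}
Step 7: wait(T1) -> count=0 queue=[T3,T2,T1] holders={T4,T5}
Step 8: signal(T4) -> count=0 queue=[T2,T1] holders={T3,T5}
Step 9: wait(T4) -> count=0 queue=[T2,T1,T4] holders={T3,T5}
Step 10: signal(T3) -> count=0 queue=[T1,T4] holders={T2,T5}
Step 11: signal(T2) -> count=0 queue=[T4] holders={T1,T5}
Step 12: signal(T1) -> count=0 queue=[] holders={T4,T5}
Step 13: signal(T4) -> count=1 queue=[] holders={T5}
Final holders: {T5} -> 1 thread(s)

Answer: 1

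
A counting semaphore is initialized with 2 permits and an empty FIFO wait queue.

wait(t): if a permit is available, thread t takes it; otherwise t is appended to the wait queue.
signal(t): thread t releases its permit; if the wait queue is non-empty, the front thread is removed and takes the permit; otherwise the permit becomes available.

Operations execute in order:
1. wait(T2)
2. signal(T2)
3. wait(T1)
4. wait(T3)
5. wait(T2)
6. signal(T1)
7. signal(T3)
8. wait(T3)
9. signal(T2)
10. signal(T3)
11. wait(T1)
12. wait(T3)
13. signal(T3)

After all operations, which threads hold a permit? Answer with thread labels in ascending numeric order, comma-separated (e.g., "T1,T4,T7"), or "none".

Answer: T1

Derivation:
Step 1: wait(T2) -> count=1 queue=[] holders={T2}
Step 2: signal(T2) -> count=2 queue=[] holders={none}
Step 3: wait(T1) -> count=1 queue=[] holders={T1}
Step 4: wait(T3) -> count=0 queue=[] holders={T1,T3}
Step 5: wait(T2) -> count=0 queue=[T2] holders={T1,T3}
Step 6: signal(T1) -> count=0 queue=[] holders={T2,T3}
Step 7: signal(T3) -> count=1 queue=[] holders={T2}
Step 8: wait(T3) -> count=0 queue=[] holders={T2,T3}
Step 9: signal(T2) -> count=1 queue=[] holders={T3}
Step 10: signal(T3) -> count=2 queue=[] holders={none}
Step 11: wait(T1) -> count=1 queue=[] holders={T1}
Step 12: wait(T3) -> count=0 queue=[] holders={T1,T3}
Step 13: signal(T3) -> count=1 queue=[] holders={T1}
Final holders: T1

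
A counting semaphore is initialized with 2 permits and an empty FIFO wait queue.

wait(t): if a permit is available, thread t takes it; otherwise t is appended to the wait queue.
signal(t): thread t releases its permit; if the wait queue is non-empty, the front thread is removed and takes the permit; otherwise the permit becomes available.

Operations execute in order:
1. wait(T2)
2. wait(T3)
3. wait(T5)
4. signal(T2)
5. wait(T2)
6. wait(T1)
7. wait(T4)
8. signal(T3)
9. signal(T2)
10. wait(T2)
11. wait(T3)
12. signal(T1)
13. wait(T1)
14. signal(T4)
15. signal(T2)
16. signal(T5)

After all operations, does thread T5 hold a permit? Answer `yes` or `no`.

Answer: no

Derivation:
Step 1: wait(T2) -> count=1 queue=[] holders={T2}
Step 2: wait(T3) -> count=0 queue=[] holders={T2,T3}
Step 3: wait(T5) -> count=0 queue=[T5] holders={T2,T3}
Step 4: signal(T2) -> count=0 queue=[] holders={T3,T5}
Step 5: wait(T2) -> count=0 queue=[T2] holders={T3,T5}
Step 6: wait(T1) -> count=0 queue=[T2,T1] holders={T3,T5}
Step 7: wait(T4) -> count=0 queue=[T2,T1,T4] holders={T3,T5}
Step 8: signal(T3) -> count=0 queue=[T1,T4] holders={T2,T5}
Step 9: signal(T2) -> count=0 queue=[T4] holders={T1,T5}
Step 10: wait(T2) -> count=0 queue=[T4,T2] holders={T1,T5}
Step 11: wait(T3) -> count=0 queue=[T4,T2,T3] holders={T1,T5}
Step 12: signal(T1) -> count=0 queue=[T2,T3] holders={T4,T5}
Step 13: wait(T1) -> count=0 queue=[T2,T3,T1] holders={T4,T5}
Step 14: signal(T4) -> count=0 queue=[T3,T1] holders={T2,T5}
Step 15: signal(T2) -> count=0 queue=[T1] holders={T3,T5}
Step 16: signal(T5) -> count=0 queue=[] holders={T1,T3}
Final holders: {T1,T3} -> T5 not in holders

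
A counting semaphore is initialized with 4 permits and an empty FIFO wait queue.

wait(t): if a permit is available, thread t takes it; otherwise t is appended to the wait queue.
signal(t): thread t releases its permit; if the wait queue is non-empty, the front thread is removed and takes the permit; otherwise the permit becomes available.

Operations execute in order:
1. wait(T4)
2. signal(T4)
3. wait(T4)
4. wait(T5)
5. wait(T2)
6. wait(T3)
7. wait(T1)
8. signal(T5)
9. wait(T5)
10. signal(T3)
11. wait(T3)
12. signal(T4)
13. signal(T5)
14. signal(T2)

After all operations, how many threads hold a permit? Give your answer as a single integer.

Step 1: wait(T4) -> count=3 queue=[] holders={T4}
Step 2: signal(T4) -> count=4 queue=[] holders={none}
Step 3: wait(T4) -> count=3 queue=[] holders={T4}
Step 4: wait(T5) -> count=2 queue=[] holders={T4,T5}
Step 5: wait(T2) -> count=1 queue=[] holders={T2,T4,T5}
Step 6: wait(T3) -> count=0 queue=[] holders={T2,T3,T4,T5}
Step 7: wait(T1) -> count=0 queue=[T1] holders={T2,T3,T4,T5}
Step 8: signal(T5) -> count=0 queue=[] holders={T1,T2,T3,T4}
Step 9: wait(T5) -> count=0 queue=[T5] holders={T1,T2,T3,T4}
Step 10: signal(T3) -> count=0 queue=[] holders={T1,T2,T4,T5}
Step 11: wait(T3) -> count=0 queue=[T3] holders={T1,T2,T4,T5}
Step 12: signal(T4) -> count=0 queue=[] holders={T1,T2,T3,T5}
Step 13: signal(T5) -> count=1 queue=[] holders={T1,T2,T3}
Step 14: signal(T2) -> count=2 queue=[] holders={T1,T3}
Final holders: {T1,T3} -> 2 thread(s)

Answer: 2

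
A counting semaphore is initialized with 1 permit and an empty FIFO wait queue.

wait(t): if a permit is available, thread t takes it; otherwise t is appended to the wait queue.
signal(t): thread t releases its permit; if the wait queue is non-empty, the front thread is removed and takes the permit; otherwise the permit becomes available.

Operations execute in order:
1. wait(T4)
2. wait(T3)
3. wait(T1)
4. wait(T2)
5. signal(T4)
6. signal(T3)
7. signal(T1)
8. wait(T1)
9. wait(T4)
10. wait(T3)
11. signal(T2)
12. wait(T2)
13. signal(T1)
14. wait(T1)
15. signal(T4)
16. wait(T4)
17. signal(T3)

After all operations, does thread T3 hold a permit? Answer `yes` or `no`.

Answer: no

Derivation:
Step 1: wait(T4) -> count=0 queue=[] holders={T4}
Step 2: wait(T3) -> count=0 queue=[T3] holders={T4}
Step 3: wait(T1) -> count=0 queue=[T3,T1] holders={T4}
Step 4: wait(T2) -> count=0 queue=[T3,T1,T2] holders={T4}
Step 5: signal(T4) -> count=0 queue=[T1,T2] holders={T3}
Step 6: signal(T3) -> count=0 queue=[T2] holders={T1}
Step 7: signal(T1) -> count=0 queue=[] holders={T2}
Step 8: wait(T1) -> count=0 queue=[T1] holders={T2}
Step 9: wait(T4) -> count=0 queue=[T1,T4] holders={T2}
Step 10: wait(T3) -> count=0 queue=[T1,T4,T3] holders={T2}
Step 11: signal(T2) -> count=0 queue=[T4,T3] holders={T1}
Step 12: wait(T2) -> count=0 queue=[T4,T3,T2] holders={T1}
Step 13: signal(T1) -> count=0 queue=[T3,T2] holders={T4}
Step 14: wait(T1) -> count=0 queue=[T3,T2,T1] holders={T4}
Step 15: signal(T4) -> count=0 queue=[T2,T1] holders={T3}
Step 16: wait(T4) -> count=0 queue=[T2,T1,T4] holders={T3}
Step 17: signal(T3) -> count=0 queue=[T1,T4] holders={T2}
Final holders: {T2} -> T3 not in holders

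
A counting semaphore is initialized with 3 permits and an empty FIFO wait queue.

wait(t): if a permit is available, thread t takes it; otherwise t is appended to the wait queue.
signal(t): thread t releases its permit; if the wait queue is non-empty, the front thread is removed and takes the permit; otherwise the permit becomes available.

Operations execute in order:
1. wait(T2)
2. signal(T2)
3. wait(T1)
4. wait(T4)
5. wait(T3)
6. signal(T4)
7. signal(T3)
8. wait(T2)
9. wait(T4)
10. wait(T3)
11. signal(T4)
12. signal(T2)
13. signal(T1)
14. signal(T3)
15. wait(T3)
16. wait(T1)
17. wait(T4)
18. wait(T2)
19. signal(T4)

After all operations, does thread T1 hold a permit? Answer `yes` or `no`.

Answer: yes

Derivation:
Step 1: wait(T2) -> count=2 queue=[] holders={T2}
Step 2: signal(T2) -> count=3 queue=[] holders={none}
Step 3: wait(T1) -> count=2 queue=[] holders={T1}
Step 4: wait(T4) -> count=1 queue=[] holders={T1,T4}
Step 5: wait(T3) -> count=0 queue=[] holders={T1,T3,T4}
Step 6: signal(T4) -> count=1 queue=[] holders={T1,T3}
Step 7: signal(T3) -> count=2 queue=[] holders={T1}
Step 8: wait(T2) -> count=1 queue=[] holders={T1,T2}
Step 9: wait(T4) -> count=0 queue=[] holders={T1,T2,T4}
Step 10: wait(T3) -> count=0 queue=[T3] holders={T1,T2,T4}
Step 11: signal(T4) -> count=0 queue=[] holders={T1,T2,T3}
Step 12: signal(T2) -> count=1 queue=[] holders={T1,T3}
Step 13: signal(T1) -> count=2 queue=[] holders={T3}
Step 14: signal(T3) -> count=3 queue=[] holders={none}
Step 15: wait(T3) -> count=2 queue=[] holders={T3}
Step 16: wait(T1) -> count=1 queue=[] holders={T1,T3}
Step 17: wait(T4) -> count=0 queue=[] holders={T1,T3,T4}
Step 18: wait(T2) -> count=0 queue=[T2] holders={T1,T3,T4}
Step 19: signal(T4) -> count=0 queue=[] holders={T1,T2,T3}
Final holders: {T1,T2,T3} -> T1 in holders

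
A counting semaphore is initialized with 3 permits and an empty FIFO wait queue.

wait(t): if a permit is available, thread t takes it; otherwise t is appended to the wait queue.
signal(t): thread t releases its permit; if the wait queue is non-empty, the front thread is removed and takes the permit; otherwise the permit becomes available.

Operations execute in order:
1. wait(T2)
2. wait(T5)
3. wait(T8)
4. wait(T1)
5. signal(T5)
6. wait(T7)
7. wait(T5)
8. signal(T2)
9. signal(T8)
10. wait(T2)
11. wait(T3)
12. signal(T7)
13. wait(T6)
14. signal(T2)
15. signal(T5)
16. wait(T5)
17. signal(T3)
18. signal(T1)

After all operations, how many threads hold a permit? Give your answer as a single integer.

Answer: 2

Derivation:
Step 1: wait(T2) -> count=2 queue=[] holders={T2}
Step 2: wait(T5) -> count=1 queue=[] holders={T2,T5}
Step 3: wait(T8) -> count=0 queue=[] holders={T2,T5,T8}
Step 4: wait(T1) -> count=0 queue=[T1] holders={T2,T5,T8}
Step 5: signal(T5) -> count=0 queue=[] holders={T1,T2,T8}
Step 6: wait(T7) -> count=0 queue=[T7] holders={T1,T2,T8}
Step 7: wait(T5) -> count=0 queue=[T7,T5] holders={T1,T2,T8}
Step 8: signal(T2) -> count=0 queue=[T5] holders={T1,T7,T8}
Step 9: signal(T8) -> count=0 queue=[] holders={T1,T5,T7}
Step 10: wait(T2) -> count=0 queue=[T2] holders={T1,T5,T7}
Step 11: wait(T3) -> count=0 queue=[T2,T3] holders={T1,T5,T7}
Step 12: signal(T7) -> count=0 queue=[T3] holders={T1,T2,T5}
Step 13: wait(T6) -> count=0 queue=[T3,T6] holders={T1,T2,T5}
Step 14: signal(T2) -> count=0 queue=[T6] holders={T1,T3,T5}
Step 15: signal(T5) -> count=0 queue=[] holders={T1,T3,T6}
Step 16: wait(T5) -> count=0 queue=[T5] holders={T1,T3,T6}
Step 17: signal(T3) -> count=0 queue=[] holders={T1,T5,T6}
Step 18: signal(T1) -> count=1 queue=[] holders={T5,T6}
Final holders: {T5,T6} -> 2 thread(s)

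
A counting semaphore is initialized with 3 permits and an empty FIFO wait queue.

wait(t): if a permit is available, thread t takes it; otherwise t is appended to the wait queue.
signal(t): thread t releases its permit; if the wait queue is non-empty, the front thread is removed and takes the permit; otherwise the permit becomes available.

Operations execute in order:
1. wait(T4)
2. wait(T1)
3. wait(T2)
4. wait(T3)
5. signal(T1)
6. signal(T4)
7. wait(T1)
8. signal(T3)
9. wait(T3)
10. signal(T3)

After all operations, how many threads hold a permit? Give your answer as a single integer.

Answer: 2

Derivation:
Step 1: wait(T4) -> count=2 queue=[] holders={T4}
Step 2: wait(T1) -> count=1 queue=[] holders={T1,T4}
Step 3: wait(T2) -> count=0 queue=[] holders={T1,T2,T4}
Step 4: wait(T3) -> count=0 queue=[T3] holders={T1,T2,T4}
Step 5: signal(T1) -> count=0 queue=[] holders={T2,T3,T4}
Step 6: signal(T4) -> count=1 queue=[] holders={T2,T3}
Step 7: wait(T1) -> count=0 queue=[] holders={T1,T2,T3}
Step 8: signal(T3) -> count=1 queue=[] holders={T1,T2}
Step 9: wait(T3) -> count=0 queue=[] holders={T1,T2,T3}
Step 10: signal(T3) -> count=1 queue=[] holders={T1,T2}
Final holders: {T1,T2} -> 2 thread(s)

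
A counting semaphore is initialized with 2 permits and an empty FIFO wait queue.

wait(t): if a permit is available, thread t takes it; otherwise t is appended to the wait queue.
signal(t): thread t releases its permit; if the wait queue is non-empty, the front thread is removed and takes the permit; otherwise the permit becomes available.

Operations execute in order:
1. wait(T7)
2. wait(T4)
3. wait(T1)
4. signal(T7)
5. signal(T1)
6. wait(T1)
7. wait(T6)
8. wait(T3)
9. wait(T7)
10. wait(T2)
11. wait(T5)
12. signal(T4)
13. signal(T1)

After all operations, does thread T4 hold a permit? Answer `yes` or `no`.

Answer: no

Derivation:
Step 1: wait(T7) -> count=1 queue=[] holders={T7}
Step 2: wait(T4) -> count=0 queue=[] holders={T4,T7}
Step 3: wait(T1) -> count=0 queue=[T1] holders={T4,T7}
Step 4: signal(T7) -> count=0 queue=[] holders={T1,T4}
Step 5: signal(T1) -> count=1 queue=[] holders={T4}
Step 6: wait(T1) -> count=0 queue=[] holders={T1,T4}
Step 7: wait(T6) -> count=0 queue=[T6] holders={T1,T4}
Step 8: wait(T3) -> count=0 queue=[T6,T3] holders={T1,T4}
Step 9: wait(T7) -> count=0 queue=[T6,T3,T7] holders={T1,T4}
Step 10: wait(T2) -> count=0 queue=[T6,T3,T7,T2] holders={T1,T4}
Step 11: wait(T5) -> count=0 queue=[T6,T3,T7,T2,T5] holders={T1,T4}
Step 12: signal(T4) -> count=0 queue=[T3,T7,T2,T5] holders={T1,T6}
Step 13: signal(T1) -> count=0 queue=[T7,T2,T5] holders={T3,T6}
Final holders: {T3,T6} -> T4 not in holders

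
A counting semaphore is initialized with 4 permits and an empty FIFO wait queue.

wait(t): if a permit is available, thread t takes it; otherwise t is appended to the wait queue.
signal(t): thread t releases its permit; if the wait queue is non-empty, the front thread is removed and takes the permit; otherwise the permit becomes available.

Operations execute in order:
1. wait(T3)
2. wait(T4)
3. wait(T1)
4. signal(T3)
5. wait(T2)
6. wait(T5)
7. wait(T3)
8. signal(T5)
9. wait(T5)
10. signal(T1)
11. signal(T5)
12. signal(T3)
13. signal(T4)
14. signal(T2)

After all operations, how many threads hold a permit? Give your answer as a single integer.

Step 1: wait(T3) -> count=3 queue=[] holders={T3}
Step 2: wait(T4) -> count=2 queue=[] holders={T3,T4}
Step 3: wait(T1) -> count=1 queue=[] holders={T1,T3,T4}
Step 4: signal(T3) -> count=2 queue=[] holders={T1,T4}
Step 5: wait(T2) -> count=1 queue=[] holders={T1,T2,T4}
Step 6: wait(T5) -> count=0 queue=[] holders={T1,T2,T4,T5}
Step 7: wait(T3) -> count=0 queue=[T3] holders={T1,T2,T4,T5}
Step 8: signal(T5) -> count=0 queue=[] holders={T1,T2,T3,T4}
Step 9: wait(T5) -> count=0 queue=[T5] holders={T1,T2,T3,T4}
Step 10: signal(T1) -> count=0 queue=[] holders={T2,T3,T4,T5}
Step 11: signal(T5) -> count=1 queue=[] holders={T2,T3,T4}
Step 12: signal(T3) -> count=2 queue=[] holders={T2,T4}
Step 13: signal(T4) -> count=3 queue=[] holders={T2}
Step 14: signal(T2) -> count=4 queue=[] holders={none}
Final holders: {none} -> 0 thread(s)

Answer: 0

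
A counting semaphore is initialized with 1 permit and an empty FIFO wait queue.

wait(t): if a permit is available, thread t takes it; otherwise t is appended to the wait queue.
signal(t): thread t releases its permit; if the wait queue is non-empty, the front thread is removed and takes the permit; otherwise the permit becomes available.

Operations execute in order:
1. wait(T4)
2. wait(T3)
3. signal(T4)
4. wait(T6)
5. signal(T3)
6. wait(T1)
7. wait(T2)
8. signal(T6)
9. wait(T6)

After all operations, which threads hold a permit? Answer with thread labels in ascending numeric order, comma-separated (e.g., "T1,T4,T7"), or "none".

Answer: T1

Derivation:
Step 1: wait(T4) -> count=0 queue=[] holders={T4}
Step 2: wait(T3) -> count=0 queue=[T3] holders={T4}
Step 3: signal(T4) -> count=0 queue=[] holders={T3}
Step 4: wait(T6) -> count=0 queue=[T6] holders={T3}
Step 5: signal(T3) -> count=0 queue=[] holders={T6}
Step 6: wait(T1) -> count=0 queue=[T1] holders={T6}
Step 7: wait(T2) -> count=0 queue=[T1,T2] holders={T6}
Step 8: signal(T6) -> count=0 queue=[T2] holders={T1}
Step 9: wait(T6) -> count=0 queue=[T2,T6] holders={T1}
Final holders: T1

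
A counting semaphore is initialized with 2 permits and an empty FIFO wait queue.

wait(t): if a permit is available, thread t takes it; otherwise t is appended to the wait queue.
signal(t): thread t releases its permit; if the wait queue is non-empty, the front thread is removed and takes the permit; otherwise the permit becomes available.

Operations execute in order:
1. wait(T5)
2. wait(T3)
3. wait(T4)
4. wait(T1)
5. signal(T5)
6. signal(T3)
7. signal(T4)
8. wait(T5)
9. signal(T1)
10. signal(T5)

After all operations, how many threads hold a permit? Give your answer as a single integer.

Answer: 0

Derivation:
Step 1: wait(T5) -> count=1 queue=[] holders={T5}
Step 2: wait(T3) -> count=0 queue=[] holders={T3,T5}
Step 3: wait(T4) -> count=0 queue=[T4] holders={T3,T5}
Step 4: wait(T1) -> count=0 queue=[T4,T1] holders={T3,T5}
Step 5: signal(T5) -> count=0 queue=[T1] holders={T3,T4}
Step 6: signal(T3) -> count=0 queue=[] holders={T1,T4}
Step 7: signal(T4) -> count=1 queue=[] holders={T1}
Step 8: wait(T5) -> count=0 queue=[] holders={T1,T5}
Step 9: signal(T1) -> count=1 queue=[] holders={T5}
Step 10: signal(T5) -> count=2 queue=[] holders={none}
Final holders: {none} -> 0 thread(s)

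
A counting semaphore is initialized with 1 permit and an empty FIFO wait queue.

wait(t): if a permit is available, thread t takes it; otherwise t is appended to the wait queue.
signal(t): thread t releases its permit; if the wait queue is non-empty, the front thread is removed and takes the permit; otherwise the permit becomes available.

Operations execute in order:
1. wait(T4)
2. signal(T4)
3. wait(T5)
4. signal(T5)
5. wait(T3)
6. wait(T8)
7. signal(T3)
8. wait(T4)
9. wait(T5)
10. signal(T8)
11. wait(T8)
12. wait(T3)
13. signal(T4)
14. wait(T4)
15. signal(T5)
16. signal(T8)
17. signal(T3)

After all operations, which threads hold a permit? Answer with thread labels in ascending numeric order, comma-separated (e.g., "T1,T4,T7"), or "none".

Answer: T4

Derivation:
Step 1: wait(T4) -> count=0 queue=[] holders={T4}
Step 2: signal(T4) -> count=1 queue=[] holders={none}
Step 3: wait(T5) -> count=0 queue=[] holders={T5}
Step 4: signal(T5) -> count=1 queue=[] holders={none}
Step 5: wait(T3) -> count=0 queue=[] holders={T3}
Step 6: wait(T8) -> count=0 queue=[T8] holders={T3}
Step 7: signal(T3) -> count=0 queue=[] holders={T8}
Step 8: wait(T4) -> count=0 queue=[T4] holders={T8}
Step 9: wait(T5) -> count=0 queue=[T4,T5] holders={T8}
Step 10: signal(T8) -> count=0 queue=[T5] holders={T4}
Step 11: wait(T8) -> count=0 queue=[T5,T8] holders={T4}
Step 12: wait(T3) -> count=0 queue=[T5,T8,T3] holders={T4}
Step 13: signal(T4) -> count=0 queue=[T8,T3] holders={T5}
Step 14: wait(T4) -> count=0 queue=[T8,T3,T4] holders={T5}
Step 15: signal(T5) -> count=0 queue=[T3,T4] holders={T8}
Step 16: signal(T8) -> count=0 queue=[T4] holders={T3}
Step 17: signal(T3) -> count=0 queue=[] holders={T4}
Final holders: T4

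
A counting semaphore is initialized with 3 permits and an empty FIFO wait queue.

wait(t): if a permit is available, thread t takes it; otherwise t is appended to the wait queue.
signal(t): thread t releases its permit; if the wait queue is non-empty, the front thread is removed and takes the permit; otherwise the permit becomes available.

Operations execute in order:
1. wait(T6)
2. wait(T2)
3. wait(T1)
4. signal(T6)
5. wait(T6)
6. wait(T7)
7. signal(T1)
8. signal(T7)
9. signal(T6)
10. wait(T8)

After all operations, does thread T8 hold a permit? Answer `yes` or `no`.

Answer: yes

Derivation:
Step 1: wait(T6) -> count=2 queue=[] holders={T6}
Step 2: wait(T2) -> count=1 queue=[] holders={T2,T6}
Step 3: wait(T1) -> count=0 queue=[] holders={T1,T2,T6}
Step 4: signal(T6) -> count=1 queue=[] holders={T1,T2}
Step 5: wait(T6) -> count=0 queue=[] holders={T1,T2,T6}
Step 6: wait(T7) -> count=0 queue=[T7] holders={T1,T2,T6}
Step 7: signal(T1) -> count=0 queue=[] holders={T2,T6,T7}
Step 8: signal(T7) -> count=1 queue=[] holders={T2,T6}
Step 9: signal(T6) -> count=2 queue=[] holders={T2}
Step 10: wait(T8) -> count=1 queue=[] holders={T2,T8}
Final holders: {T2,T8} -> T8 in holders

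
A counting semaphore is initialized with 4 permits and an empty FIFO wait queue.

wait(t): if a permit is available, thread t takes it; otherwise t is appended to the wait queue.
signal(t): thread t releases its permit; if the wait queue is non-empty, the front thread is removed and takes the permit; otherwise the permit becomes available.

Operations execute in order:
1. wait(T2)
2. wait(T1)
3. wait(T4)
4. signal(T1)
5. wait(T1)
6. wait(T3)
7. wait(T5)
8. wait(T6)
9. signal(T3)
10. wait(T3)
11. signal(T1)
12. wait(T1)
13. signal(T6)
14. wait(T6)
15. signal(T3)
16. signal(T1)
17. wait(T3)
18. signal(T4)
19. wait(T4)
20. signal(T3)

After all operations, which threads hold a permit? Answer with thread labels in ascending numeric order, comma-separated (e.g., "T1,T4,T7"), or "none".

Step 1: wait(T2) -> count=3 queue=[] holders={T2}
Step 2: wait(T1) -> count=2 queue=[] holders={T1,T2}
Step 3: wait(T4) -> count=1 queue=[] holders={T1,T2,T4}
Step 4: signal(T1) -> count=2 queue=[] holders={T2,T4}
Step 5: wait(T1) -> count=1 queue=[] holders={T1,T2,T4}
Step 6: wait(T3) -> count=0 queue=[] holders={T1,T2,T3,T4}
Step 7: wait(T5) -> count=0 queue=[T5] holders={T1,T2,T3,T4}
Step 8: wait(T6) -> count=0 queue=[T5,T6] holders={T1,T2,T3,T4}
Step 9: signal(T3) -> count=0 queue=[T6] holders={T1,T2,T4,T5}
Step 10: wait(T3) -> count=0 queue=[T6,T3] holders={T1,T2,T4,T5}
Step 11: signal(T1) -> count=0 queue=[T3] holders={T2,T4,T5,T6}
Step 12: wait(T1) -> count=0 queue=[T3,T1] holders={T2,T4,T5,T6}
Step 13: signal(T6) -> count=0 queue=[T1] holders={T2,T3,T4,T5}
Step 14: wait(T6) -> count=0 queue=[T1,T6] holders={T2,T3,T4,T5}
Step 15: signal(T3) -> count=0 queue=[T6] holders={T1,T2,T4,T5}
Step 16: signal(T1) -> count=0 queue=[] holders={T2,T4,T5,T6}
Step 17: wait(T3) -> count=0 queue=[T3] holders={T2,T4,T5,T6}
Step 18: signal(T4) -> count=0 queue=[] holders={T2,T3,T5,T6}
Step 19: wait(T4) -> count=0 queue=[T4] holders={T2,T3,T5,T6}
Step 20: signal(T3) -> count=0 queue=[] holders={T2,T4,T5,T6}
Final holders: T2,T4,T5,T6

Answer: T2,T4,T5,T6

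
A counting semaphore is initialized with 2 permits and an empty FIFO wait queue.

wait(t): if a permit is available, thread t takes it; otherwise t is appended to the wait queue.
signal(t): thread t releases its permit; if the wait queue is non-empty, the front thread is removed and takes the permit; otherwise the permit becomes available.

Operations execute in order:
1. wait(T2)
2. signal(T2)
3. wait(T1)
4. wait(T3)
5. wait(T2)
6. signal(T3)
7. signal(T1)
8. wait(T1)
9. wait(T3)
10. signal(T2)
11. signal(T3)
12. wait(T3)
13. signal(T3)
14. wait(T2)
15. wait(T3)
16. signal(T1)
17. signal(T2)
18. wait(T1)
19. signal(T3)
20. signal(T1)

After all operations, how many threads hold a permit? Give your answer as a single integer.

Answer: 0

Derivation:
Step 1: wait(T2) -> count=1 queue=[] holders={T2}
Step 2: signal(T2) -> count=2 queue=[] holders={none}
Step 3: wait(T1) -> count=1 queue=[] holders={T1}
Step 4: wait(T3) -> count=0 queue=[] holders={T1,T3}
Step 5: wait(T2) -> count=0 queue=[T2] holders={T1,T3}
Step 6: signal(T3) -> count=0 queue=[] holders={T1,T2}
Step 7: signal(T1) -> count=1 queue=[] holders={T2}
Step 8: wait(T1) -> count=0 queue=[] holders={T1,T2}
Step 9: wait(T3) -> count=0 queue=[T3] holders={T1,T2}
Step 10: signal(T2) -> count=0 queue=[] holders={T1,T3}
Step 11: signal(T3) -> count=1 queue=[] holders={T1}
Step 12: wait(T3) -> count=0 queue=[] holders={T1,T3}
Step 13: signal(T3) -> count=1 queue=[] holders={T1}
Step 14: wait(T2) -> count=0 queue=[] holders={T1,T2}
Step 15: wait(T3) -> count=0 queue=[T3] holders={T1,T2}
Step 16: signal(T1) -> count=0 queue=[] holders={T2,T3}
Step 17: signal(T2) -> count=1 queue=[] holders={T3}
Step 18: wait(T1) -> count=0 queue=[] holders={T1,T3}
Step 19: signal(T3) -> count=1 queue=[] holders={T1}
Step 20: signal(T1) -> count=2 queue=[] holders={none}
Final holders: {none} -> 0 thread(s)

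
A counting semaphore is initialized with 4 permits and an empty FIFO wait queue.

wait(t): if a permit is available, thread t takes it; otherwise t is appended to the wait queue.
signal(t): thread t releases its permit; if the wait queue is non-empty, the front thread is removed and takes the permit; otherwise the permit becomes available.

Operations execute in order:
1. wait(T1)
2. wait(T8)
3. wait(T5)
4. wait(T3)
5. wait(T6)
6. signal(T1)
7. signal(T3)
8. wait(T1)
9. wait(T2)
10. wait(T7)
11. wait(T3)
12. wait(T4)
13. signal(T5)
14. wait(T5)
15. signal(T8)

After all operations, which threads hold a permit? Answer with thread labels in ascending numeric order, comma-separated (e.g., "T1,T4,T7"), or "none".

Answer: T1,T2,T6,T7

Derivation:
Step 1: wait(T1) -> count=3 queue=[] holders={T1}
Step 2: wait(T8) -> count=2 queue=[] holders={T1,T8}
Step 3: wait(T5) -> count=1 queue=[] holders={T1,T5,T8}
Step 4: wait(T3) -> count=0 queue=[] holders={T1,T3,T5,T8}
Step 5: wait(T6) -> count=0 queue=[T6] holders={T1,T3,T5,T8}
Step 6: signal(T1) -> count=0 queue=[] holders={T3,T5,T6,T8}
Step 7: signal(T3) -> count=1 queue=[] holders={T5,T6,T8}
Step 8: wait(T1) -> count=0 queue=[] holders={T1,T5,T6,T8}
Step 9: wait(T2) -> count=0 queue=[T2] holders={T1,T5,T6,T8}
Step 10: wait(T7) -> count=0 queue=[T2,T7] holders={T1,T5,T6,T8}
Step 11: wait(T3) -> count=0 queue=[T2,T7,T3] holders={T1,T5,T6,T8}
Step 12: wait(T4) -> count=0 queue=[T2,T7,T3,T4] holders={T1,T5,T6,T8}
Step 13: signal(T5) -> count=0 queue=[T7,T3,T4] holders={T1,T2,T6,T8}
Step 14: wait(T5) -> count=0 queue=[T7,T3,T4,T5] holders={T1,T2,T6,T8}
Step 15: signal(T8) -> count=0 queue=[T3,T4,T5] holders={T1,T2,T6,T7}
Final holders: T1,T2,T6,T7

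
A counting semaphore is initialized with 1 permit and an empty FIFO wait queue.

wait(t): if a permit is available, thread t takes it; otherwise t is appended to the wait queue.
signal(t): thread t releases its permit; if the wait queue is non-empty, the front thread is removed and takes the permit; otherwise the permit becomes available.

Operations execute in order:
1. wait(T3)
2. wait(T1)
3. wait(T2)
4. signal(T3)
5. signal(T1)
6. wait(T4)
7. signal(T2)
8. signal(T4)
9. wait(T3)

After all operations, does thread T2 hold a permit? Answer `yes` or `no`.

Answer: no

Derivation:
Step 1: wait(T3) -> count=0 queue=[] holders={T3}
Step 2: wait(T1) -> count=0 queue=[T1] holders={T3}
Step 3: wait(T2) -> count=0 queue=[T1,T2] holders={T3}
Step 4: signal(T3) -> count=0 queue=[T2] holders={T1}
Step 5: signal(T1) -> count=0 queue=[] holders={T2}
Step 6: wait(T4) -> count=0 queue=[T4] holders={T2}
Step 7: signal(T2) -> count=0 queue=[] holders={T4}
Step 8: signal(T4) -> count=1 queue=[] holders={none}
Step 9: wait(T3) -> count=0 queue=[] holders={T3}
Final holders: {T3} -> T2 not in holders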